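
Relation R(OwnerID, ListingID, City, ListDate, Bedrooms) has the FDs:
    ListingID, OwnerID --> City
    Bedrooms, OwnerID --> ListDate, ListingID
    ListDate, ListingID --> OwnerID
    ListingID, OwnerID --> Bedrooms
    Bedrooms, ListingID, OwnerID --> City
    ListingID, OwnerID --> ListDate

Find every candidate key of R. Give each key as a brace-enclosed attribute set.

{Bedrooms, OwnerID}, {ListDate, ListingID}, {ListingID, OwnerID}

{Bedrooms, OwnerID}⁺ = {Bedrooms, City, ListDate, ListingID, OwnerID} — all of the relation — so {Bedrooms, OwnerID} is a candidate key.
{ListDate, ListingID}⁺ = {Bedrooms, City, ListDate, ListingID, OwnerID} — all of the relation — so {ListDate, ListingID} is a candidate key.
{ListingID, OwnerID}⁺ = {Bedrooms, City, ListDate, ListingID, OwnerID} — all of the relation — so {ListingID, OwnerID} is a candidate key.
No proper subset of any of these is a key, and no other minimal superkey exists.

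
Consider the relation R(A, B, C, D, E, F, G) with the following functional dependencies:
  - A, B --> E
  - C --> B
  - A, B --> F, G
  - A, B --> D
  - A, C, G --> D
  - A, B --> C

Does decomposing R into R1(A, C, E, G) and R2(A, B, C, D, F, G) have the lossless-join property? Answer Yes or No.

Yes

Common attributes: {A, C, G}; their closure is {A, B, C, D, E, F, G}.
This includes all of R1, so the common attributes are a superkey of R1 — the join is lossless.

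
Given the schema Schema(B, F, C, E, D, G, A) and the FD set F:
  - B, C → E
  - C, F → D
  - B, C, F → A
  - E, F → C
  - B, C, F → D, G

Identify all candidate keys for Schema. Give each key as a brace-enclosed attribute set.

Attributes never on any right-hand side: {B, F} — every candidate key must contain all of them.
{B, C, F} is a candidate key since {B, C, F}⁺ = {A, B, C, D, E, F, G} covers every attribute.
{B, E, F} is a candidate key since {B, E, F}⁺ = {A, B, C, D, E, F, G} covers every attribute.
Any other superkey properly contains one of these, so there are no further candidate keys.

{B, C, F}, {B, E, F}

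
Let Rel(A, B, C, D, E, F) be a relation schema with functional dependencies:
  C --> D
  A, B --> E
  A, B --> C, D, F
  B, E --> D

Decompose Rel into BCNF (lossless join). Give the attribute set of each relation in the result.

Candidate key of the original relation: {A, B}.
Within {A, B, C, D, E, F}: {C}⁺ ∩ {A, B, C, D, E, F} = {C, D}, not the whole set, so C --> D violates BCNF; decompose into {C, D} and {A, B, C, E, F}.
{C, D} has no BCNF violation.
{A, B, C, E, F} has no BCNF violation.

{A, B, C, E, F}; {C, D}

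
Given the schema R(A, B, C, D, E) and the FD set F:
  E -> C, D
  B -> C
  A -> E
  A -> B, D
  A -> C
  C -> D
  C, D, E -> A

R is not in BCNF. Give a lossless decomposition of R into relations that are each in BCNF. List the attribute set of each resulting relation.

{A, B, E}; {B, C}; {C, D}

Candidate keys of the original relation: {A}, {E}.
{A, B, C, D, E}: {B} determines {B, C, D} here but is not a superkey — split on B -> C, D, giving {B, C, D} and {A, B, E}.
{B, C, D}: {C} determines {C, D} here but is not a superkey — split on C -> D, giving {C, D} and {B, C}.
{C, D} has no BCNF violation.
{B, C} has no BCNF violation.
{A, B, E} has no BCNF violation.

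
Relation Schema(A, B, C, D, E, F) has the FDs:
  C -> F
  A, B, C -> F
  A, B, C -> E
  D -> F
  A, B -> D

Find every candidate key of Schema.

{A, B, C}

Attributes never on any right-hand side: {A, B, C} — every candidate key must contain all of them.
{A, B, C}⁺ = {A, B, C, D, E, F}, which is every attribute, so {A, B, C} is a candidate key.
Every other attribute set either contains this one or has a smaller closure.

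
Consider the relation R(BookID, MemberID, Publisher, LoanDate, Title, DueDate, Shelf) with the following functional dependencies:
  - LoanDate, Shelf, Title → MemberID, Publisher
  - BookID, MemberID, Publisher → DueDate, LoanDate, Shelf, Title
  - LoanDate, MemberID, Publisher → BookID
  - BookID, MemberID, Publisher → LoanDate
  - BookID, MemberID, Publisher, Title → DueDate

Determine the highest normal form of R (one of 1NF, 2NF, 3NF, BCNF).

Candidate keys: {BookID, MemberID, Publisher}, {LoanDate, MemberID, Publisher}, {LoanDate, Shelf, Title}. Prime attributes: {BookID, LoanDate, MemberID, Publisher, Shelf, Title}.
The left-hand side of every FD is a superkey, so BCNF is satisfied.

BCNF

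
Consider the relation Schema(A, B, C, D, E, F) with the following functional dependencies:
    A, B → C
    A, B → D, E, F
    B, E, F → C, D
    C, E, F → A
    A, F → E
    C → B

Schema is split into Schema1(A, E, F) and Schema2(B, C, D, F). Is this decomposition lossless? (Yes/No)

Schema1 ∩ Schema2 = {F}; its closure under F is {F}.
Schema1 ⊄ {F} and Schema2 ⊄ {F}, so the split is lossy.

No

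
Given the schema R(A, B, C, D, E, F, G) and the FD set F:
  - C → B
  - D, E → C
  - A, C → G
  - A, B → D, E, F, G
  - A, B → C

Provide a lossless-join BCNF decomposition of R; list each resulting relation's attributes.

Candidate keys of the original relation: {A, B}, {A, C}, {A, D, E}.
In {A, B, C, D, E, F, G}, {C} is not a superkey ({C}⁺ restricted to this set is {B, C}), so split on C → B into {B, C} and {A, C, D, E, F, G}.
{B, C}: every determinant is a superkey — BCNF.
In {A, C, D, E, F, G}, {D, E} is not a superkey ({D, E}⁺ restricted to this set is {C, D, E}), so split on D, E → C into {C, D, E} and {A, D, E, F, G}.
{C, D, E}: every determinant is a superkey — BCNF.
{A, D, E, F, G}: every determinant is a superkey — BCNF.

{A, D, E, F, G}; {B, C}; {C, D, E}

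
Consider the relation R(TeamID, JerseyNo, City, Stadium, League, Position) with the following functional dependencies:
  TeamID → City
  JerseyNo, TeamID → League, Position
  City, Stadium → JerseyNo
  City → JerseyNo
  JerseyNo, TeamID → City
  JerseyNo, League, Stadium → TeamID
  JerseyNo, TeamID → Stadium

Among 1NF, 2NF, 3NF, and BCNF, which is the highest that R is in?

3NF

Candidate keys: {City, League, Stadium}, {JerseyNo, League, Stadium}, {TeamID}. Prime attributes: {City, JerseyNo, League, Stadium, TeamID}.
City, Stadium → JerseyNo: {City, Stadium}⁺ = {City, JerseyNo, Stadium}, which is not all of the attributes, so the left side is not a superkey — BCNF is violated.
Since {JerseyNo} ⊆ prime attributes and every other non-superkey FD also has a prime right side, the schema is in 3NF.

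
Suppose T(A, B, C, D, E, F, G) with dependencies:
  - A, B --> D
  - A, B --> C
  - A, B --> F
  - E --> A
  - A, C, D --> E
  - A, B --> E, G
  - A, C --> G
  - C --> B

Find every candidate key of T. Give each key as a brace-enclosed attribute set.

Closure of {A, B} is {A, B, C, D, E, F, G}, the whole schema; {A, B} is a candidate key.
Closure of {A, C} is {A, B, C, D, E, F, G}, the whole schema; {A, C} is a candidate key.
Closure of {B, E} is {A, B, C, D, E, F, G}, the whole schema; {B, E} is a candidate key.
Closure of {C, E} is {A, B, C, D, E, F, G}, the whole schema; {C, E} is a candidate key.
These are minimal and exhaustive — every other superkey contains one of them.

{A, B}, {A, C}, {B, E}, {C, E}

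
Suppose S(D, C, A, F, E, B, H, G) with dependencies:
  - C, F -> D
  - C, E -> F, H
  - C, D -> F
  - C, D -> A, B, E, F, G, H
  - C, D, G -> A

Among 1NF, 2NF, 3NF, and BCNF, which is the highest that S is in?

BCNF

Candidate keys: {C, D}, {C, E}, {C, F}. Prime attributes: {C, D, E, F}.
Every FD has a superkey on the left, so the relation is in BCNF.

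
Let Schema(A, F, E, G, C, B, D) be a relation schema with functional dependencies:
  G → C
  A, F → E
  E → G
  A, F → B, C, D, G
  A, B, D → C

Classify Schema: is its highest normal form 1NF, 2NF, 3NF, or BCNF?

2NF

Candidate key: {A, F}. Prime attributes: {A, F}.
G → C breaks BCNF: {G}⁺ = {C, G}, so {G} is not a superkey.
G → C has non-prime {C} on the right and a non-superkey on the left, so 3NF fails.
No non-prime attribute depends on a proper subset of any candidate key, so 2NF holds.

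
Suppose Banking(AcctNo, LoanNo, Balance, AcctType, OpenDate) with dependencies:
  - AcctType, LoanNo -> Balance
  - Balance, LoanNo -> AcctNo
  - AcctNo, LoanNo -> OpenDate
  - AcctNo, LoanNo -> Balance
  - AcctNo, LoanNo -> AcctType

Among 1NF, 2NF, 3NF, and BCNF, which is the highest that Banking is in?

Candidate keys: {AcctNo, LoanNo}, {AcctType, LoanNo}, {Balance, LoanNo}. Prime attributes: {AcctNo, AcctType, Balance, LoanNo}.
Each dependency's left side is a superkey — BCNF holds.

BCNF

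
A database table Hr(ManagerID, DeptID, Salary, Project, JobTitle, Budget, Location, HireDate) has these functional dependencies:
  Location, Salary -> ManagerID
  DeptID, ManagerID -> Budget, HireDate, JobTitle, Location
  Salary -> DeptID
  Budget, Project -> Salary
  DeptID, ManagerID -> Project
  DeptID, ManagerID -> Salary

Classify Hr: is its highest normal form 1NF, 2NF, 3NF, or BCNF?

3NF

Candidate keys: {Budget, Location, Project}, {Budget, ManagerID, Project}, {DeptID, ManagerID}, {Location, Salary}, {ManagerID, Salary}. Prime attributes: {Budget, DeptID, Location, ManagerID, Project, Salary}.
For Salary -> DeptID we have {Salary}⁺ = {DeptID, Salary}; {Salary} is not a superkey, so BCNF fails.
Since {DeptID} ⊆ prime attributes and every other non-superkey FD also has a prime right side, the schema is in 3NF.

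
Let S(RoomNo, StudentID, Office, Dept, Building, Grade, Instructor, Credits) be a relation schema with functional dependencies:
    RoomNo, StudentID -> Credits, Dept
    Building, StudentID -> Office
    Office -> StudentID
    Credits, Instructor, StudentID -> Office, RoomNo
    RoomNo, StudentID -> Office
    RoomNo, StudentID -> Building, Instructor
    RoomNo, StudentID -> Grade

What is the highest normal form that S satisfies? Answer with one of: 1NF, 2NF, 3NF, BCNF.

Candidate keys: {Credits, Instructor, Office}, {Credits, Instructor, StudentID}, {Office, RoomNo}, {RoomNo, StudentID}. Prime attributes: {Credits, Instructor, Office, RoomNo, StudentID}.
Building, StudentID -> Office breaks BCNF: {Building, StudentID}⁺ = {Building, Office, StudentID}, so {Building, StudentID} is not a superkey.
But every attribute on its right side ({Office}) is prime, and the same holds for every other non-superkey FD, so 3NF still holds.

3NF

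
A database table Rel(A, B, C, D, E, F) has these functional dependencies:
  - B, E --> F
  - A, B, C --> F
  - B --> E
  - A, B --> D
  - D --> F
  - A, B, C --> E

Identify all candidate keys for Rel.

{A, B, C} never appear on the right of any FD, so every key must include all of them.
{A, B, C}⁺ = {A, B, C, D, E, F}, which is every attribute, so {A, B, C} is a candidate key.
No smaller or unrelated set reaches every attribute, so there are no other keys.

{A, B, C}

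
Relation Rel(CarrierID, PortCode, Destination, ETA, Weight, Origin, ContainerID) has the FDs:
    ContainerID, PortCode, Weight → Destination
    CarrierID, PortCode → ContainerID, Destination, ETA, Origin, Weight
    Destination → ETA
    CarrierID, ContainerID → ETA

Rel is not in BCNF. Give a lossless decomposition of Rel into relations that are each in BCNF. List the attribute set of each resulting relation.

{CarrierID, ContainerID, Origin, PortCode, Weight}; {ContainerID, Destination, PortCode, Weight}; {Destination, ETA}

Candidate key of the original relation: {CarrierID, PortCode}.
{CarrierID, ContainerID, Destination, ETA, Origin, PortCode, Weight}: {ContainerID, PortCode, Weight} determines {ContainerID, Destination, ETA, PortCode, Weight} here but is not a superkey — split on ContainerID, PortCode, Weight → Destination, ETA, giving {ContainerID, Destination, ETA, PortCode, Weight} and {CarrierID, ContainerID, Origin, PortCode, Weight}.
{ContainerID, Destination, ETA, PortCode, Weight}: {Destination} determines {Destination, ETA} here but is not a superkey — split on Destination → ETA, giving {Destination, ETA} and {ContainerID, Destination, PortCode, Weight}.
{Destination, ETA} is in BCNF.
{ContainerID, Destination, PortCode, Weight} is in BCNF.
{CarrierID, ContainerID, Origin, PortCode, Weight} is in BCNF.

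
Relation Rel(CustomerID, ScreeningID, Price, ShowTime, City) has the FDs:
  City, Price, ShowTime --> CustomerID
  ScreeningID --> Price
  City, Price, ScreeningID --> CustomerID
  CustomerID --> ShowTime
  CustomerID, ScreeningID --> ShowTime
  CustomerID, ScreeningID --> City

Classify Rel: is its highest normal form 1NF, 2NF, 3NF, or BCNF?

1NF

Candidate keys: {City, ScreeningID}, {CustomerID, ScreeningID}. Prime attributes: {City, CustomerID, ScreeningID}.
For City, Price, ShowTime --> CustomerID we have {City, Price, ShowTime}⁺ = {City, CustomerID, Price, ShowTime}; {City, Price, ShowTime} is not a superkey, so BCNF fails.
ScreeningID --> Price determines the non-prime attribute {Price} from a non-superkey — 3NF is violated.
Since {ScreeningID} ⊂ {City, ScreeningID} and {ScreeningID}⁺ ⊇ {Price} with {Price} non-prime, there is a partial dependency; 2NF fails.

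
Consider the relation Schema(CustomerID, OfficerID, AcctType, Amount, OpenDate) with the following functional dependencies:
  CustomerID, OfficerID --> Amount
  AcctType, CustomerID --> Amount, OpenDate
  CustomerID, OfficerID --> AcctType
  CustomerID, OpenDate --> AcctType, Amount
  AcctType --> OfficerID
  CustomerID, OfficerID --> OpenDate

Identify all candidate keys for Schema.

No FD produces {CustomerID}, so it must be in every candidate key.
Closure of {AcctType, CustomerID} is {AcctType, Amount, CustomerID, OfficerID, OpenDate}, the whole schema; {AcctType, CustomerID} is a candidate key.
Closure of {CustomerID, OfficerID} is {AcctType, Amount, CustomerID, OfficerID, OpenDate}, the whole schema; {CustomerID, OfficerID} is a candidate key.
Closure of {CustomerID, OpenDate} is {AcctType, Amount, CustomerID, OfficerID, OpenDate}, the whole schema; {CustomerID, OpenDate} is a candidate key.
These are minimal and exhaustive — every other superkey contains one of them.

{AcctType, CustomerID}, {CustomerID, OfficerID}, {CustomerID, OpenDate}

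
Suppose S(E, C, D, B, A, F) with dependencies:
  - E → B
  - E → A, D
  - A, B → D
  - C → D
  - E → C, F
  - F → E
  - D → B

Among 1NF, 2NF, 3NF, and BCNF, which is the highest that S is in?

2NF

Candidate keys: {E}, {F}. Prime attributes: {E, F}.
A, B → D breaks BCNF: {A, B}⁺ = {A, B, D}, so {A, B} is not a superkey.
A, B → D has non-prime {D} on the right and a non-superkey on the left, so 3NF fails.
All keys have size 1, which rules out partial dependencies — 2NF is satisfied.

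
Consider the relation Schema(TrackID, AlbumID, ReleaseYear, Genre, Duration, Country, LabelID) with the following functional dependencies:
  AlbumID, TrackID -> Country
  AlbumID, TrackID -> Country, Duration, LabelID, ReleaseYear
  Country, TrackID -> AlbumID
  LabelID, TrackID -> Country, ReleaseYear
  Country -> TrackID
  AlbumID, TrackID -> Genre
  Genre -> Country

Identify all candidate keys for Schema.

{AlbumID, TrackID}, {Country}, {Genre}, {LabelID, TrackID}

{Country}⁺ = {AlbumID, Country, Duration, Genre, LabelID, ReleaseYear, TrackID} — all of the relation — so {Country} is a candidate key.
{Genre}⁺ = {AlbumID, Country, Duration, Genre, LabelID, ReleaseYear, TrackID} — all of the relation — so {Genre} is a candidate key.
{AlbumID, TrackID}⁺ = {AlbumID, Country, Duration, Genre, LabelID, ReleaseYear, TrackID} — all of the relation — so {AlbumID, TrackID} is a candidate key.
{LabelID, TrackID}⁺ = {AlbumID, Country, Duration, Genre, LabelID, ReleaseYear, TrackID} — all of the relation — so {LabelID, TrackID} is a candidate key.
These are minimal and exhaustive — every other superkey contains one of them.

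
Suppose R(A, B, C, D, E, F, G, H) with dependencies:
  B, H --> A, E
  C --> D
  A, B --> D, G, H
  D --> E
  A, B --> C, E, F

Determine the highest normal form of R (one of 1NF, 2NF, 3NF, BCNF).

2NF

Candidate keys: {A, B}, {B, H}. Prime attributes: {A, B, H}.
C --> D breaks BCNF: {C}⁺ = {C, D, E}, so {C} is not a superkey.
Because {D} is non-prime and the left side of C --> D is not a superkey, the relation is not in 3NF.
No proper subset of a key has a non-prime attribute in its closure, so there is no partial dependency; 2NF holds.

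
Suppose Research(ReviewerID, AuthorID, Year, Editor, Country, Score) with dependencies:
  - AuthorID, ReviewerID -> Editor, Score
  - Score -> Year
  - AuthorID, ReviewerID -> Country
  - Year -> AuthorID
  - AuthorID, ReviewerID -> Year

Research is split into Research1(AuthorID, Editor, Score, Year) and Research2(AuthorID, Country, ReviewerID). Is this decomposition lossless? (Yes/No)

Research1 ∩ Research2 = {AuthorID}; its closure under F is {AuthorID}.
Neither Research1 nor Research2 is contained in that closure, so the decomposition is lossy.

No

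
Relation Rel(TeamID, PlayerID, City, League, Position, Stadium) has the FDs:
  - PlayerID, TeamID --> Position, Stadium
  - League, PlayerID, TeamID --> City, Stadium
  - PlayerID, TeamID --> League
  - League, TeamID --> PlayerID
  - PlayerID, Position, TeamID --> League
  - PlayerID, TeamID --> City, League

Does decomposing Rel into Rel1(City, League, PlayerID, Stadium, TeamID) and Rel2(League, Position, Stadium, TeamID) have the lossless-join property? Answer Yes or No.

Yes

Rel1 ∩ Rel2 = {League, Stadium, TeamID}; its closure under F is {City, League, PlayerID, Position, Stadium, TeamID}.
Since Rel1 ⊆ {City, League, PlayerID, Position, Stadium, TeamID}, the intersection is a superkey of Rel1; the decomposition is lossless.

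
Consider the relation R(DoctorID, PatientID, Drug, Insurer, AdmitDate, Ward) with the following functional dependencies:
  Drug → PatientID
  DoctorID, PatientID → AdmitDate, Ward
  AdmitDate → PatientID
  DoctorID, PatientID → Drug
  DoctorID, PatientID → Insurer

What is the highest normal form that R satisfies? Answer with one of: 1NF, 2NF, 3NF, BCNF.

3NF

Candidate keys: {AdmitDate, DoctorID}, {DoctorID, Drug}, {DoctorID, PatientID}. Prime attributes: {AdmitDate, DoctorID, Drug, PatientID}.
For Drug → PatientID we have {Drug}⁺ = {Drug, PatientID}; {Drug} is not a superkey, so BCNF fails.
Its right-hand attributes {PatientID} are all prime, as are those of every other non-superkey FD — the relation is in 3NF.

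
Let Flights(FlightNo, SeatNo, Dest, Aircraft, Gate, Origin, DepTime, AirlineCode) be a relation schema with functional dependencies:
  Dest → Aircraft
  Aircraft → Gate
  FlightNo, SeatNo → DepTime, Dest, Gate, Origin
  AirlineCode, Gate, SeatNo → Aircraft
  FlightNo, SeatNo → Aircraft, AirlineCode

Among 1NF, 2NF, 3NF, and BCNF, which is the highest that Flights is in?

Candidate key: {FlightNo, SeatNo}. Prime attributes: {FlightNo, SeatNo}.
For Dest → Aircraft we have {Dest}⁺ = {Aircraft, Dest, Gate}; {Dest} is not a superkey, so BCNF fails.
Dest → Aircraft has non-prime {Aircraft} on the right and a non-superkey on the left, so 3NF fails.
Checking every proper subset of each key, none determines a non-prime attribute — 2NF is satisfied.

2NF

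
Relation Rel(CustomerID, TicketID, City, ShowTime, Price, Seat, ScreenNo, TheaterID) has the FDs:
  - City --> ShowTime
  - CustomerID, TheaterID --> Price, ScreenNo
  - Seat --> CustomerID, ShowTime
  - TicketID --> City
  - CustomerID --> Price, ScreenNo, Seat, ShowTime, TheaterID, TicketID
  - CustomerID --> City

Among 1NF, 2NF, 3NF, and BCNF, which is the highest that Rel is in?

2NF

Candidate keys: {CustomerID}, {Seat}. Prime attributes: {CustomerID, Seat}.
For City --> ShowTime we have {City}⁺ = {City, ShowTime}; {City} is not a superkey, so BCNF fails.
City --> ShowTime determines the non-prime attribute {ShowTime} from a non-superkey — 3NF is violated.
Every candidate key is a single attribute, so no partial dependency is possible; 2NF holds.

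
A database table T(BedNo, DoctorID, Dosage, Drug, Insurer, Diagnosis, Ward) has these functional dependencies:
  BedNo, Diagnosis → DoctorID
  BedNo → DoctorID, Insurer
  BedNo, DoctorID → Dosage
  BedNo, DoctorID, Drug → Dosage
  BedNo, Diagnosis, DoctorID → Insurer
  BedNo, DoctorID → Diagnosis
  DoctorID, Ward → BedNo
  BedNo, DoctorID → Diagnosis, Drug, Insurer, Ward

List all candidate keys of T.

{BedNo}⁺ = {BedNo, Diagnosis, DoctorID, Dosage, Drug, Insurer, Ward} — all of the relation — so {BedNo} is a candidate key.
{DoctorID, Ward}⁺ = {BedNo, Diagnosis, DoctorID, Dosage, Drug, Insurer, Ward} — all of the relation — so {DoctorID, Ward} is a candidate key.
Any other superkey properly contains one of these, so there are no further candidate keys.

{BedNo}, {DoctorID, Ward}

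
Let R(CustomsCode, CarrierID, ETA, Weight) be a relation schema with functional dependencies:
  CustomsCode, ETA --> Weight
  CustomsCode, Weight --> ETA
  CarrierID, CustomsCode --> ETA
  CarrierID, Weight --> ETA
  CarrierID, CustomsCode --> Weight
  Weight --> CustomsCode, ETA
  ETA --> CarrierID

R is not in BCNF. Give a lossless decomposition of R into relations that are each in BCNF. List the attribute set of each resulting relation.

{CarrierID, ETA}; {CustomsCode, ETA, Weight}

Candidate keys of the original relation: {CarrierID, CustomsCode}, {CustomsCode, ETA}, {Weight}.
Within {CarrierID, CustomsCode, ETA, Weight}: {ETA}⁺ ∩ {CarrierID, CustomsCode, ETA, Weight} = {CarrierID, ETA}, not the whole set, so ETA --> CarrierID violates BCNF; decompose into {CarrierID, ETA} and {CustomsCode, ETA, Weight}.
{CarrierID, ETA} is in BCNF.
{CustomsCode, ETA, Weight} is in BCNF.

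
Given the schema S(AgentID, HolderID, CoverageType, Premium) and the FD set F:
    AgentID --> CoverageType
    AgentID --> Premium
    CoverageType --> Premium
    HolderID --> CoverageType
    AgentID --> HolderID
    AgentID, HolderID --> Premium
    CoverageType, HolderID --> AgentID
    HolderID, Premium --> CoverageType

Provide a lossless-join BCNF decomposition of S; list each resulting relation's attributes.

Candidate keys of the original relation: {AgentID}, {HolderID}.
{AgentID, CoverageType, HolderID, Premium}: {CoverageType} determines {CoverageType, Premium} here but is not a superkey — split on CoverageType --> Premium, giving {CoverageType, Premium} and {AgentID, CoverageType, HolderID}.
{CoverageType, Premium}: every determinant is a superkey — BCNF.
{AgentID, CoverageType, HolderID}: every determinant is a superkey — BCNF.

{AgentID, CoverageType, HolderID}; {CoverageType, Premium}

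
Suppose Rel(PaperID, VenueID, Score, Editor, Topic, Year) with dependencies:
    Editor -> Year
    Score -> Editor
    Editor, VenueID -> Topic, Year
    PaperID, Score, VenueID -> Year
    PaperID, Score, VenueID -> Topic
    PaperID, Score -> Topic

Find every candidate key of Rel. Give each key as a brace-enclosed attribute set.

Attributes never on any right-hand side: {PaperID, Score, VenueID} — every candidate key must contain all of them.
{PaperID, Score, VenueID}⁺ = {Editor, PaperID, Score, Topic, VenueID, Year} — all of the relation — so {PaperID, Score, VenueID} is a candidate key.
No smaller or unrelated set reaches every attribute, so there are no other keys.

{PaperID, Score, VenueID}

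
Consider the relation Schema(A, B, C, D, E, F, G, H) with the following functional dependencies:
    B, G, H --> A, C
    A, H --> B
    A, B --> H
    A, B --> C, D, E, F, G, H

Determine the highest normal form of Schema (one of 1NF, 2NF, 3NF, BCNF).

Candidate keys: {A, B}, {A, H}, {B, G, H}. Prime attributes: {A, B, G, H}.
Each dependency's left side is a superkey — BCNF holds.

BCNF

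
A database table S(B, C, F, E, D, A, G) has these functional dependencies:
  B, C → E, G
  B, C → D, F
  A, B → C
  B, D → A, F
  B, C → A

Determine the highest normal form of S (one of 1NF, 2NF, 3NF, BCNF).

BCNF

Candidate keys: {A, B}, {B, C}, {B, D}. Prime attributes: {A, B, C, D}.
Each dependency's left side is a superkey — BCNF holds.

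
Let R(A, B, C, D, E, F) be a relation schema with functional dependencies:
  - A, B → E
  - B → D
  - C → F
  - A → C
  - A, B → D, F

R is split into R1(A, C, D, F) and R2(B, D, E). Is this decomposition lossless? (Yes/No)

No

Common attributes: {D}; their closure is {D}.
The closure covers neither R1 nor R2 entirely; the join is not lossless.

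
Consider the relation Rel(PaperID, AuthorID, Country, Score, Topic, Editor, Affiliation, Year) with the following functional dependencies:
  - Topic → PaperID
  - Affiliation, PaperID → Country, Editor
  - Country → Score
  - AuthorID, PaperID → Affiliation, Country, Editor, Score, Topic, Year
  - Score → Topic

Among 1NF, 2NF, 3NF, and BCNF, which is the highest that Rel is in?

Candidate keys: {AuthorID, Country}, {AuthorID, PaperID}, {AuthorID, Score}, {AuthorID, Topic}. Prime attributes: {AuthorID, Country, PaperID, Score, Topic}.
Topic → PaperID breaks BCNF: {Topic}⁺ = {PaperID, Topic}, so {Topic} is not a superkey.
Affiliation, PaperID → Country, Editor determines the non-prime attribute {Editor} from a non-superkey — 3NF is violated.
No proper subset of a key has a non-prime attribute in its closure, so there is no partial dependency; 2NF holds.

2NF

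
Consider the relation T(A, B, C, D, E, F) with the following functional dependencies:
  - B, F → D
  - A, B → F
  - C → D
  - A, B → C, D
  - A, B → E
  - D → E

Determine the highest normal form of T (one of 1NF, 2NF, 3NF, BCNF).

2NF

Candidate key: {A, B}. Prime attributes: {A, B}.
B, F → D breaks BCNF: {B, F}⁺ = {B, D, E, F}, so {B, F} is not a superkey.
B, F → D determines the non-prime attribute {D} from a non-superkey — 3NF is violated.
No proper subset of a key has a non-prime attribute in its closure, so there is no partial dependency; 2NF holds.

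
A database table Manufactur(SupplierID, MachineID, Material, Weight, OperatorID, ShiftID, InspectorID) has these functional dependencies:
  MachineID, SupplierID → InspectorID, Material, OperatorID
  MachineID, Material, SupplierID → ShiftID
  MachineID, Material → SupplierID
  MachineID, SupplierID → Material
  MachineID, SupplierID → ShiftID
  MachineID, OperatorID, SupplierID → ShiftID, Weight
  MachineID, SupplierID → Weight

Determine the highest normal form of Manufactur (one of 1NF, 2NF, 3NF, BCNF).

BCNF

Candidate keys: {MachineID, Material}, {MachineID, SupplierID}. Prime attributes: {MachineID, Material, SupplierID}.
Each dependency's left side is a superkey — BCNF holds.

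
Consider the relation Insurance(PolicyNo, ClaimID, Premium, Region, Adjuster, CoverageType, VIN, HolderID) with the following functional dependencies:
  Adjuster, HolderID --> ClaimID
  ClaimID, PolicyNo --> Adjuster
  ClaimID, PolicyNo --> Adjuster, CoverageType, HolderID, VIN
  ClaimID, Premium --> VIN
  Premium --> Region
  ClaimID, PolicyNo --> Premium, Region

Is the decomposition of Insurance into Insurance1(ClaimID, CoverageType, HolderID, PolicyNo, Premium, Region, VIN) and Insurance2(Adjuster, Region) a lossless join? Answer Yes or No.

No

Common attributes: {Region}; their closure is {Region}.
Neither Insurance1 nor Insurance2 is contained in that closure, so the decomposition is lossy.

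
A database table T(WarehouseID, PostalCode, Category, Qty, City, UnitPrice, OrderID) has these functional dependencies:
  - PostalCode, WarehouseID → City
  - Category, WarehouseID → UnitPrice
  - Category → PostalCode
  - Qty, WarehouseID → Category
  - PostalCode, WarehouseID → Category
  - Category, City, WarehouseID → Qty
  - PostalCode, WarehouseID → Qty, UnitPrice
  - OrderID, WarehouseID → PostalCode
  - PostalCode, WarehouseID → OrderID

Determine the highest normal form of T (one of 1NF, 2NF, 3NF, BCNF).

3NF

Candidate keys: {Category, WarehouseID}, {OrderID, WarehouseID}, {PostalCode, WarehouseID}, {Qty, WarehouseID}. Prime attributes: {Category, OrderID, PostalCode, Qty, WarehouseID}.
For Category → PostalCode we have {Category}⁺ = {Category, PostalCode}; {Category} is not a superkey, so BCNF fails.
But every attribute on its right side ({PostalCode}) is prime, and the same holds for every other non-superkey FD, so 3NF still holds.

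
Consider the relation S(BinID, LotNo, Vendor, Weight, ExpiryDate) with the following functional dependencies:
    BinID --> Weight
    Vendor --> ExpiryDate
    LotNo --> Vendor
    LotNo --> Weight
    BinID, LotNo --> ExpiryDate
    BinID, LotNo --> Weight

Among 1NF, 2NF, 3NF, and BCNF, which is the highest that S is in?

Candidate key: {BinID, LotNo}. Prime attributes: {BinID, LotNo}.
BinID --> Weight: {BinID}⁺ = {BinID, Weight}, which is not all of the attributes, so the left side is not a superkey — BCNF is violated.
BinID --> Weight determines the non-prime attribute {Weight} from a non-superkey — 3NF is violated.
The proper key subset {BinID} of {BinID, LotNo} determines non-prime {Weight}, so the relation is not even in 2NF.

1NF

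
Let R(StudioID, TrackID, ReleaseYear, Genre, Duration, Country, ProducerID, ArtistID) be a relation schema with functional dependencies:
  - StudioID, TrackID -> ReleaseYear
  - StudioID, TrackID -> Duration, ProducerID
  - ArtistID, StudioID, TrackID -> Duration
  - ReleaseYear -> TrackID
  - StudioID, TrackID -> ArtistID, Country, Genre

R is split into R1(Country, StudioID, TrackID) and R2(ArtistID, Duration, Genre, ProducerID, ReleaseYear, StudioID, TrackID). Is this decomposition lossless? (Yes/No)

Yes

The shared attributes are {StudioID, TrackID} and {StudioID, TrackID}⁺ = {ArtistID, Country, Duration, Genre, ProducerID, ReleaseYear, StudioID, TrackID}.
Since R1 ⊆ {ArtistID, Country, Duration, Genre, ProducerID, ReleaseYear, StudioID, TrackID}, the intersection is a superkey of R1; the decomposition is lossless.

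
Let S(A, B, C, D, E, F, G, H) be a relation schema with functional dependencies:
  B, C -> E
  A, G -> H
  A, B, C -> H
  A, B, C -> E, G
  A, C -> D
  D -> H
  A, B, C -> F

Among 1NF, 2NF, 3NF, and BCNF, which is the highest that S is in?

1NF

Candidate key: {A, B, C}. Prime attributes: {A, B, C}.
B, C -> E: {B, C}⁺ = {B, C, E}, which is not all of the attributes, so the left side is not a superkey — BCNF is violated.
Because {E} is non-prime and the left side of B, C -> E is not a superkey, the relation is not in 3NF.
Since {A, C} ⊂ {A, B, C} and {A, C}⁺ ⊇ {D, H} with {D, H} non-prime, there is a partial dependency; 2NF fails.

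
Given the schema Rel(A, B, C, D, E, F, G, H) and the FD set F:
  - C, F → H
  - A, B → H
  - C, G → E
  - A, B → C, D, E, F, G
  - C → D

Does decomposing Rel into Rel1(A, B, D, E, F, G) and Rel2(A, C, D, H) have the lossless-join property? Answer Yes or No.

No

The shared attributes are {A, D} and {A, D}⁺ = {A, D}.
The closure covers neither Rel1 nor Rel2 entirely; the join is not lossless.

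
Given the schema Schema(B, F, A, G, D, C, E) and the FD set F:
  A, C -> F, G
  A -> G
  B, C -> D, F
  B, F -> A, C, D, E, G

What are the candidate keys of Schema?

{B} never appears on the right of any FD, so every key must include it.
Closure of {B, C} is {A, B, C, D, E, F, G}, the whole schema; {B, C} is a candidate key.
Closure of {B, F} is {A, B, C, D, E, F, G}, the whole schema; {B, F} is a candidate key.
Any other superkey properly contains one of these, so there are no further candidate keys.

{B, C}, {B, F}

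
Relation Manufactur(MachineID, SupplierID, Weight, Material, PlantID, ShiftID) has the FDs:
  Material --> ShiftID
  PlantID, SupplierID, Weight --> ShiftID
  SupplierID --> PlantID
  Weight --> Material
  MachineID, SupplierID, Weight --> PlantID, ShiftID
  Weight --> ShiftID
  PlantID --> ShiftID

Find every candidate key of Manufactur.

Attributes never on any right-hand side: {MachineID, SupplierID, Weight} — every candidate key must contain all of them.
{MachineID, SupplierID, Weight}⁺ = {MachineID, Material, PlantID, ShiftID, SupplierID, Weight} — all of the relation — so {MachineID, SupplierID, Weight} is a candidate key.
No other minimal set has full closure, so this is the only candidate key.

{MachineID, SupplierID, Weight}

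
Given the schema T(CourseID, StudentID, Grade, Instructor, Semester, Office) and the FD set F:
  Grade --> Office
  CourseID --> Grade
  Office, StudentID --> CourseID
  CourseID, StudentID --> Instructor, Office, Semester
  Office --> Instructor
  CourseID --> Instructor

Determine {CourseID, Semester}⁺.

Start with {CourseID, Semester}.
CourseID --> Grade applies; add {Grade} → now {CourseID, Grade, Semester}.
CourseID --> Instructor applies; add {Instructor} → now {CourseID, Grade, Instructor, Semester}.
Grade --> Office applies; add {Office} → now {CourseID, Grade, Instructor, Office, Semester}.
No further FD applies.

{CourseID, Grade, Instructor, Office, Semester}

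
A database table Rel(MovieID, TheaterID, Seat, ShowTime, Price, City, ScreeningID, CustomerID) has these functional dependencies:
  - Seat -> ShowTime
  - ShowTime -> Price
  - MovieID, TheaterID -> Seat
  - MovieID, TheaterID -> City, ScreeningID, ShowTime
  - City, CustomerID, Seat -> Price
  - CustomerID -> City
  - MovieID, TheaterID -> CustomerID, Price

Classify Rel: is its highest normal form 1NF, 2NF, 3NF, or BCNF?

2NF

Candidate key: {MovieID, TheaterID}. Prime attributes: {MovieID, TheaterID}.
Seat -> ShowTime: {Seat}⁺ = {Price, Seat, ShowTime}, which is not all of the attributes, so the left side is not a superkey — BCNF is violated.
Because {ShowTime} is non-prime and the left side of Seat -> ShowTime is not a superkey, the relation is not in 3NF.
Checking every proper subset of each key, none determines a non-prime attribute — 2NF is satisfied.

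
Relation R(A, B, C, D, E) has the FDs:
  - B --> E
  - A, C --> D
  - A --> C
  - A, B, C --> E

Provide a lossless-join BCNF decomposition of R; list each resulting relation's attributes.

{A, B}; {A, C, D}; {B, E}

Candidate key of the original relation: {A, B}.
Within {A, B, C, D, E}: {B}⁺ ∩ {A, B, C, D, E} = {B, E}, not the whole set, so B --> E violates BCNF; decompose into {B, E} and {A, B, C, D}.
{B, E} is in BCNF.
Within {A, B, C, D}: {A, C}⁺ ∩ {A, B, C, D} = {A, C, D}, not the whole set, so A, C --> D violates BCNF; decompose into {A, C, D} and {A, B, C}.
{A, C, D} is in BCNF.
Within {A, B, C}: {A}⁺ ∩ {A, B, C} = {A, C}, not the whole set, so A --> C violates BCNF; decompose into {A, C} and {A, B}.
{A, C} is in BCNF.
{A, B} is in BCNF.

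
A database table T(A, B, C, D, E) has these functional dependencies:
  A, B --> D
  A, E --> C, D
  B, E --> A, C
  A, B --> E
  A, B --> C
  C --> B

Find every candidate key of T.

{A, B}⁺ = {A, B, C, D, E} — all of the relation — so {A, B} is a candidate key.
{A, C}⁺ = {A, B, C, D, E} — all of the relation — so {A, C} is a candidate key.
{A, E}⁺ = {A, B, C, D, E} — all of the relation — so {A, E} is a candidate key.
{B, E}⁺ = {A, B, C, D, E} — all of the relation — so {B, E} is a candidate key.
{C, E}⁺ = {A, B, C, D, E} — all of the relation — so {C, E} is a candidate key.
No proper subset of any of these is a key, and no other minimal superkey exists.

{A, B}, {A, C}, {A, E}, {B, E}, {C, E}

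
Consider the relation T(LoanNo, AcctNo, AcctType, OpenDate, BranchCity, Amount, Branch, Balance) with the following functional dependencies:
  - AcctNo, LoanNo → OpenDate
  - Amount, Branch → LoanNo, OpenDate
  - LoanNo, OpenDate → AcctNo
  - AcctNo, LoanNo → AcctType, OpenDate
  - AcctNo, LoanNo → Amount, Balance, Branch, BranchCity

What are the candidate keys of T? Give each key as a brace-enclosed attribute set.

{AcctNo, LoanNo}, {Amount, Branch}, {LoanNo, OpenDate}

{AcctNo, LoanNo}⁺ = {AcctNo, AcctType, Amount, Balance, Branch, BranchCity, LoanNo, OpenDate}, which is every attribute, so {AcctNo, LoanNo} is a candidate key.
{Amount, Branch}⁺ = {AcctNo, AcctType, Amount, Balance, Branch, BranchCity, LoanNo, OpenDate}, which is every attribute, so {Amount, Branch} is a candidate key.
{LoanNo, OpenDate}⁺ = {AcctNo, AcctType, Amount, Balance, Branch, BranchCity, LoanNo, OpenDate}, which is every attribute, so {LoanNo, OpenDate} is a candidate key.
Any other superkey properly contains one of these, so there are no further candidate keys.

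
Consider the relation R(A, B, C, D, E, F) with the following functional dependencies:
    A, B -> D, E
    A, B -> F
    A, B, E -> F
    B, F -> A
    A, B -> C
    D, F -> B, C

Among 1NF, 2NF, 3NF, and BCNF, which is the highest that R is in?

BCNF

Candidate keys: {A, B}, {B, F}, {D, F}. Prime attributes: {A, B, D, F}.
Each dependency's left side is a superkey — BCNF holds.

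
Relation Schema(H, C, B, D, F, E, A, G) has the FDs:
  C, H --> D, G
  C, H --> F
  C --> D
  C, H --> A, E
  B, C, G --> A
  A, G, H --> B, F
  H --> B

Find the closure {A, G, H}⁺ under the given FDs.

{A, B, F, G, H}

Start with {A, G, H}.
A, G, H --> B, F applies; add {B, F} → now {A, B, F, G, H}.
No further FD applies.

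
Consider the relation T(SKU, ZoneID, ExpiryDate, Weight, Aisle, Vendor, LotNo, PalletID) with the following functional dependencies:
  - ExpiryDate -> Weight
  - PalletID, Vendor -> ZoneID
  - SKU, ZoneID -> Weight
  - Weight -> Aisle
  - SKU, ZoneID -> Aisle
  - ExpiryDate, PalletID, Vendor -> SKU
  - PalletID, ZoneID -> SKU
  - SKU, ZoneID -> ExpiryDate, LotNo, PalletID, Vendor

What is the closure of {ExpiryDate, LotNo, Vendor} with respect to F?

Start with {ExpiryDate, LotNo, Vendor}.
ExpiryDate -> Weight applies; add {Weight} → now {ExpiryDate, LotNo, Vendor, Weight}.
Weight -> Aisle applies; add {Aisle} → now {Aisle, ExpiryDate, LotNo, Vendor, Weight}.
No further FD applies.

{Aisle, ExpiryDate, LotNo, Vendor, Weight}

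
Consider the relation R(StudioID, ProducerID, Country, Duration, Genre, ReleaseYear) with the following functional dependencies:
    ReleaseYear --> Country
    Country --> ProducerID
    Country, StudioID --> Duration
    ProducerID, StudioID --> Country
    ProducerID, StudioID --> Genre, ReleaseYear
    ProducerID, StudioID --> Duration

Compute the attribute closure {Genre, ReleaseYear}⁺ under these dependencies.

{Country, Genre, ProducerID, ReleaseYear}

Start with {Genre, ReleaseYear}.
ReleaseYear --> Country applies; add {Country} → now {Country, Genre, ReleaseYear}.
Country --> ProducerID applies; add {ProducerID} → now {Country, Genre, ProducerID, ReleaseYear}.
No further FD applies.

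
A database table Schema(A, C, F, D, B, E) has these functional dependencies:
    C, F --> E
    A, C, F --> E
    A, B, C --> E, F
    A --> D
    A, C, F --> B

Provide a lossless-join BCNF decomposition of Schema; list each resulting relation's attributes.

{A, B, C, F}; {A, D}; {C, E, F}

Candidate keys of the original relation: {A, B, C}, {A, C, F}.
Within {A, B, C, D, E, F}: {C, F}⁺ ∩ {A, B, C, D, E, F} = {C, E, F}, not the whole set, so C, F --> E violates BCNF; decompose into {C, E, F} and {A, B, C, D, F}.
{C, E, F} has no BCNF violation.
Within {A, B, C, D, F}: {A}⁺ ∩ {A, B, C, D, F} = {A, D}, not the whole set, so A --> D violates BCNF; decompose into {A, D} and {A, B, C, F}.
{A, D} has no BCNF violation.
{A, B, C, F} has no BCNF violation.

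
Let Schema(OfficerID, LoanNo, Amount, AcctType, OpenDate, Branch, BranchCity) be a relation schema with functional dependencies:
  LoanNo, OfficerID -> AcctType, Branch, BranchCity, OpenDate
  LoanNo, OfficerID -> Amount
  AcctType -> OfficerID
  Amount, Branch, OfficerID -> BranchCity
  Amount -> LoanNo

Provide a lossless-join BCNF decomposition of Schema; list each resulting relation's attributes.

{AcctType, Amount, Branch, BranchCity, OpenDate}; {AcctType, OfficerID}; {Amount, LoanNo}

Candidate keys of the original relation: {AcctType, Amount}, {AcctType, LoanNo}, {Amount, OfficerID}, {LoanNo, OfficerID}.
{AcctType, Amount, Branch, BranchCity, LoanNo, OfficerID, OpenDate}: {AcctType} determines {AcctType, OfficerID} here but is not a superkey — split on AcctType -> OfficerID, giving {AcctType, OfficerID} and {AcctType, Amount, Branch, BranchCity, LoanNo, OpenDate}.
{AcctType, OfficerID} is in BCNF.
{AcctType, Amount, Branch, BranchCity, LoanNo, OpenDate}: {Amount} determines {Amount, LoanNo} here but is not a superkey — split on Amount -> LoanNo, giving {Amount, LoanNo} and {AcctType, Amount, Branch, BranchCity, OpenDate}.
{Amount, LoanNo} is in BCNF.
{AcctType, Amount, Branch, BranchCity, OpenDate} is in BCNF.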